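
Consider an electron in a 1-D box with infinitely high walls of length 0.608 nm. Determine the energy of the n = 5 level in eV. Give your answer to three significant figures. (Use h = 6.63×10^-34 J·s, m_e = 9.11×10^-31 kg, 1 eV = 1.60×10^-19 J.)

For an infinite well E_n = n²h²/(8m_eL²), so E_1 = h²/(8m_eL²) = (6.63×10^-34)²/(8·9.11×10^-31·(6.08×10^-10 m)²) = 1.632×10^-19 J.
Then E_5 = 5²·E_1 = 25·1.632×10^-19 J = 4.080×10^-18 J.
Converting, E_5 = 4.080×10^-18 J / (1.60×10^-19 J/eV) = 25.5 eV.

E_5 = 25.5 eV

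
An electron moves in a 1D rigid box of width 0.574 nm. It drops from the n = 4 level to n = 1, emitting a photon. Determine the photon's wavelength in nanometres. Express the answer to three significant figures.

λ = 72.4 nm

E_1 = h²/(8m_eL²) = 1.829×10^-19 J, so ΔE = (4² − 1²)E_1 = 2.744×10^-18 J.
λ = hc/ΔE = (6.626×10^-34·2.998×10^8)/2.744×10^-18 = 7.24×10^-8 m = 72.4 nm.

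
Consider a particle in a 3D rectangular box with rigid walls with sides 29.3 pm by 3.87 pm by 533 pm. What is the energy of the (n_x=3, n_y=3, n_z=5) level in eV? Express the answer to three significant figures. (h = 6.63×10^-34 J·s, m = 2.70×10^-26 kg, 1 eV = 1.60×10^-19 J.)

For a 3D rectangular well E = (h²/8m)·Σ n_i²/L_i² = (6.63×10^-34)²/(8·2.70×10^-26) · [3²/(29.3 pm)² + 3²/(3.87 pm)² + 5²/(533 pm)²].
Evaluating gives E = 1.244×10^-18 J = 7.78 eV.

E = 7.78 eV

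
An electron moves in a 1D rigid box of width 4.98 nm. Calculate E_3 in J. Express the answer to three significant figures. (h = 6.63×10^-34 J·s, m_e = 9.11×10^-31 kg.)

E_3 = 2.19×10^-20 J

For an infinite well E_n = n²h²/(8m_eL²), so E_1 = h²/(8m_eL²) = (6.63×10^-34)²/(8·9.11×10^-31·(4.98×10^-9 m)²) = 2.432×10^-21 J.
Then E_3 = 3²·E_1 = 9·2.432×10^-21 J = 2.19×10^-20 J.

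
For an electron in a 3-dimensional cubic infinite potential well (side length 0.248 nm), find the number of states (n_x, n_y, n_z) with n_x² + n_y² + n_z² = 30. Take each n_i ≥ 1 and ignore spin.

The level has n_x² + n_y² + n_z² = 30. The ordered positive-integer solutions are (1, 2, 5), (1, 5, 2), (2, 1, 5), (2, 5, 1), (5, 1, 2), (5, 2, 1).
That gives 6 states.

degeneracy = 6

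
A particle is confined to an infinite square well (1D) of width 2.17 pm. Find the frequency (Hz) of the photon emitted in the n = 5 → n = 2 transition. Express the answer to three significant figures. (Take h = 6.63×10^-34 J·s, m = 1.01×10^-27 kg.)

f = 3.66×10^17 Hz

E_1 = h²/(8mL²) = 1.155×10^-17 J and ΔE = (5² − 2²)E_1 = 2.425×10^-16 J.
f = ΔE/h = 2.425×10^-16/6.63×10^-34 = 3.66×10^17 Hz.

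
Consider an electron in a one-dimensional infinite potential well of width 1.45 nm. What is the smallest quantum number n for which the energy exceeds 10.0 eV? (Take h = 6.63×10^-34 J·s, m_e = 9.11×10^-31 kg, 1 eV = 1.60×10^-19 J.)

n = 8

E_1 = h²/(8m_eL²) = 2.869×10^-20 J = 0.1793 eV.
Need n² > 10.0/0.1793 = 55.77, i.e. n > 7.468.
The smallest integer satisfying this is n = 8.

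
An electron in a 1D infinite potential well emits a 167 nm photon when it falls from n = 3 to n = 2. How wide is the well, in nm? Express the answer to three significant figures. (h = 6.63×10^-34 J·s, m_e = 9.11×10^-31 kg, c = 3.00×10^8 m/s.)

L = 0.503 nm

The photon carries ΔE = hc/λ = 6.63×10^-34·3.00×10^8/1.67×10^-7 m = 1.191×10^-18 J.
Since ΔE = (3² − 2²)E_1, E_1 = 2.382×10^-19 J, and L = h/√(8m_eE_1) = 5.03×10^-10 m = 0.503 nm.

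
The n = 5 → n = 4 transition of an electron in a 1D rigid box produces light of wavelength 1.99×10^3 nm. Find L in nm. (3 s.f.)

L = 2.33 nm

The photon carries ΔE = hc/λ = 6.626×10^-34·2.998×10^8/1.99×10^-6 m = 9.982×10^-20 J.
Since ΔE = (5² − 4²)E_1, E_1 = 1.109×10^-20 J, and L = h/√(8m_eE_1) = 2.33×10^-9 m = 2.33 nm.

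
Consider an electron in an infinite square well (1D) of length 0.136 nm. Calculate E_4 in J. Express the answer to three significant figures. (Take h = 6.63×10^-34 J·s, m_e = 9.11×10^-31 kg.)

For an infinite well E_n = n²h²/(8m_eL²), so E_1 = h²/(8m_eL²) = (6.63×10^-34)²/(8·9.11×10^-31·(1.36×10^-10 m)²) = 3.261×10^-18 J.
Then E_4 = 4²·E_1 = 16·3.261×10^-18 J = 5.22×10^-17 J.

E_4 = 5.22×10^-17 J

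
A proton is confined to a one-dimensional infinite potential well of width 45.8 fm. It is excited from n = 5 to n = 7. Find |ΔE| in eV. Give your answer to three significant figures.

E_1 = h²/(8m_pL²) = 1.564×10^-14 J.
|ΔE| = |5² − 7²|·E_1 = 24·1.564×10^-14 J = 3.754×10^-13 J = 2.34×10^6 eV.

|ΔE| = 2.34×10^6 eV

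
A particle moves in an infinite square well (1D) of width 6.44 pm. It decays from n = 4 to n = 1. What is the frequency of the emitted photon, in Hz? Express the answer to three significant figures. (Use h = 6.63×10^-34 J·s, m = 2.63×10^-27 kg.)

f = 1.14×10^16 Hz

E_1 = h²/(8mL²) = 5.037×10^-19 J and ΔE = (4² − 1²)E_1 = 7.555×10^-18 J.
f = ΔE/h = 7.555×10^-18/6.63×10^-34 = 1.14×10^16 Hz.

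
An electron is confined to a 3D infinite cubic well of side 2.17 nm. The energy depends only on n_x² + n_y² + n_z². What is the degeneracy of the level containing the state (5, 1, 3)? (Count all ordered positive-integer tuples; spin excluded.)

The level has n_x² + n_y² + n_z² = 35. The ordered positive-integer solutions are (1, 3, 5), (1, 5, 3), (3, 1, 5), (3, 5, 1), (5, 1, 3), (5, 3, 1).
That gives 6 states.

degeneracy = 6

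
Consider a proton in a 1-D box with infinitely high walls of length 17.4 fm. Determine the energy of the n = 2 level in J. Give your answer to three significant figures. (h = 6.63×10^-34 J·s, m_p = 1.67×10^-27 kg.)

For an infinite well E_n = n²h²/(8m_pL²), so E_1 = h²/(8m_pL²) = (6.63×10^-34)²/(8·1.67×10^-27·(1.74×10^-14 m)²) = 1.087×10^-13 J.
Then E_2 = 2²·E_1 = 4·1.087×10^-13 J = 4.35×10^-13 J.

E_2 = 4.35×10^-13 J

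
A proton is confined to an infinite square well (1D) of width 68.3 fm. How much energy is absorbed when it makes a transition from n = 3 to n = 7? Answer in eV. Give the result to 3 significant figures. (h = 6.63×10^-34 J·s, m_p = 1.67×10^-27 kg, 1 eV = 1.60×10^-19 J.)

E_1 = h²/(8m_pL²) = 7.053×10^-15 J.
|ΔE| = |3² − 7²|·E_1 = 40·7.053×10^-15 J = 2.821×10^-13 J = 1.76×10^6 eV.

|ΔE| = 1.76×10^6 eV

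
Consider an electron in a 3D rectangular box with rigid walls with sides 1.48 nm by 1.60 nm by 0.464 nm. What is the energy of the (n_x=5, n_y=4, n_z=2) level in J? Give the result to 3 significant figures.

E = 2.18×10^-18 J

For a 3D rectangular well E = (h²/8m_e)·Σ n_i²/L_i² = (6.626×10^-34)²/(8·9.109×10^-31) · [5²/(1.48 nm)² + 4²/(1.60 nm)² + 2²/(0.464 nm)²].
Evaluating gives E = 2.18×10^-18 J.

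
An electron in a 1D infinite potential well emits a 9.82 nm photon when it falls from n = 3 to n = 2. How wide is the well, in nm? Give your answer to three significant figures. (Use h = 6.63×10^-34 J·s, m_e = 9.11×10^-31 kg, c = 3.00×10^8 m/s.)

The photon carries ΔE = hc/λ = 6.63×10^-34·3.00×10^8/9.82×10^-9 m = 2.025×10^-17 J.
Since ΔE = (3² − 2²)E_1, E_1 = 4.050×10^-18 J, and L = h/√(8m_eE_1) = 1.22×10^-10 m = 0.122 nm.

L = 0.122 nm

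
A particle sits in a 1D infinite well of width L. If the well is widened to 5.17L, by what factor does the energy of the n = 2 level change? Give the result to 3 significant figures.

0.0374

E_n ∝ 1/L², so the energy scales by 1/5.17² = 0.0374.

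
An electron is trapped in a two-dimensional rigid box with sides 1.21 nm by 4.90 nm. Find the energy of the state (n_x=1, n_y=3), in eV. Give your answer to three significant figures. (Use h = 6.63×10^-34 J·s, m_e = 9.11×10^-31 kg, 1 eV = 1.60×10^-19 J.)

E = 0.399 eV

For a 2D rectangular well E = (h²/8m_e)·Σ n_i²/L_i² = (6.63×10^-34)²/(8·9.11×10^-31) · [1²/(1.21 nm)² + 3²/(4.90 nm)²].
Evaluating gives E = 6.380×10^-20 J = 0.399 eV.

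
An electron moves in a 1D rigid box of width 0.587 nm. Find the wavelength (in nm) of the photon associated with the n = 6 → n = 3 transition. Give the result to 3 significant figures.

λ = 42.1 nm

E_1 = h²/(8m_eL²) = 1.749×10^-19 J, so ΔE = (6² − 3²)E_1 = 4.722×10^-18 J.
λ = hc/ΔE = (6.626×10^-34·2.998×10^8)/4.722×10^-18 = 4.21×10^-8 m = 42.1 nm.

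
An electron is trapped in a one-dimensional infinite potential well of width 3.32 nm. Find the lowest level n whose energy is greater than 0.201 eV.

n = 3

E_1 = h²/(8m_eL²) = 5.466×10^-21 J = 0.03412 eV.
Need n² > 0.201/0.03412 = 5.891, i.e. n > 2.427.
The smallest integer satisfying this is n = 3.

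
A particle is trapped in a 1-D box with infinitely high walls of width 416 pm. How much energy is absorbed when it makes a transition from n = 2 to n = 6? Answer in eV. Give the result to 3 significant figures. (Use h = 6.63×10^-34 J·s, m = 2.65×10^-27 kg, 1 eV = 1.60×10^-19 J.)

|ΔE| = 0.0240 eV

E_1 = h²/(8mL²) = 1.198×10^-22 J.
|ΔE| = |2² − 6²|·E_1 = 32·1.198×10^-22 J = 3.834×10^-21 J = 0.0240 eV.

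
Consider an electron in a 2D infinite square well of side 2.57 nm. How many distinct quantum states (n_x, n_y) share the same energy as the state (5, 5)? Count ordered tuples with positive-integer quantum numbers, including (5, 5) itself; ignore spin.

The level has n_x² + n_y² = 50. The ordered positive-integer solutions are (1, 7), (5, 5), (7, 1).
That gives 3 states.

degeneracy = 3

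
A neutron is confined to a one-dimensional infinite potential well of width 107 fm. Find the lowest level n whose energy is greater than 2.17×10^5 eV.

n = 4

E_1 = h²/(8m_nL²) = 2.862×10^-15 J = 1.787×10^4 eV.
Need n² > 2.17×10^5/1.787×10^4 = 12.14, i.e. n > 3.484.
The smallest integer satisfying this is n = 4.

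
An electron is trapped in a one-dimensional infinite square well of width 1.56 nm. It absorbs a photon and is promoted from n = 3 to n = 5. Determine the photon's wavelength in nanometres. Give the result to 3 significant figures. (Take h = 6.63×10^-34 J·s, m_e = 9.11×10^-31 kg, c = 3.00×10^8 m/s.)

λ = 502 nm

E_1 = h²/(8m_eL²) = 2.478×10^-20 J, so ΔE = (5² − 3²)E_1 = 3.965×10^-19 J.
λ = hc/ΔE = (6.63×10^-34·3.00×10^8)/3.965×10^-19 = 5.02×10^-7 m = 502 nm.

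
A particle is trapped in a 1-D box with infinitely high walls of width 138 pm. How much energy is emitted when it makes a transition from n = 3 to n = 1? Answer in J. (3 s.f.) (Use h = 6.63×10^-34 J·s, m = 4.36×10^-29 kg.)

E_1 = h²/(8mL²) = 6.617×10^-20 J.
|ΔE| = |3² − 1²|·E_1 = 8·6.617×10^-20 J = 5.29×10^-19 J.

|ΔE| = 5.29×10^-19 J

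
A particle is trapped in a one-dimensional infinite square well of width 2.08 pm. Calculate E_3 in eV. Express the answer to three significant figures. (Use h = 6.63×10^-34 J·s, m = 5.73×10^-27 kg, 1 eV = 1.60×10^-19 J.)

E_3 = 125 eV

For an infinite well E_n = n²h²/(8mL²), so E_1 = h²/(8mL²) = (6.63×10^-34)²/(8·5.73×10^-27·(2.08×10^-12 m)²) = 2.216×10^-18 J.
Then E_3 = 3²·E_1 = 9·2.216×10^-18 J = 1.994×10^-17 J.
Converting, E_3 = 1.994×10^-17 J / (1.60×10^-19 J/eV) = 125 eV.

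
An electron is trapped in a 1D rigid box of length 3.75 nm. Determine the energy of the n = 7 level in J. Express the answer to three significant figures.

E_7 = 2.10×10^-19 J

For an infinite well E_n = n²h²/(8m_eL²), so E_1 = h²/(8m_eL²) = (6.626×10^-34)²/(8·9.109×10^-31·(3.75×10^-9 m)²) = 4.284×10^-21 J.
Then E_7 = 7²·E_1 = 49·4.284×10^-21 J = 2.10×10^-19 J.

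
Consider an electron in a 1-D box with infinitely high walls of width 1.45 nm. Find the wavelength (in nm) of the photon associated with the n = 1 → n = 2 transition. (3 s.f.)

E_1 = h²/(8m_eL²) = 2.866×10^-20 J, so ΔE = (2² − 1²)E_1 = 8.598×10^-20 J.
λ = hc/ΔE = (6.626×10^-34·2.998×10^8)/8.598×10^-20 = 2.31×10^-6 m = 2.31×10^3 nm.

λ = 2.31×10^3 nm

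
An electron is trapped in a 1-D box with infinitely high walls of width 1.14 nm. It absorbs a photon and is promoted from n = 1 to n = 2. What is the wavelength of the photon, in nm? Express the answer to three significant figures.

λ = 1.43×10^3 nm

E_1 = h²/(8m_eL²) = 4.636×10^-20 J, so ΔE = (2² − 1²)E_1 = 1.391×10^-19 J.
λ = hc/ΔE = (6.626×10^-34·2.998×10^8)/1.391×10^-19 = 1.43×10^-6 m = 1.43×10^3 nm.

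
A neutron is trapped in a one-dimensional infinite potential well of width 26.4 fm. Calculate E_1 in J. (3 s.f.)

For an infinite well E_n = n²h²/(8m_nL²), so E_1 = h²/(8m_nL²) = (6.626×10^-34)²/(8·1.675×10^-27·(2.64×10^-14 m)²) = 4.701×10^-14 J.

E_1 = 4.70×10^-14 J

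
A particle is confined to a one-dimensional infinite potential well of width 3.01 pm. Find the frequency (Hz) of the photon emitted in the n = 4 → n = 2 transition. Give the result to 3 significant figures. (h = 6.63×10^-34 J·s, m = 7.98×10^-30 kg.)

f = 1.38×10^19 Hz

E_1 = h²/(8mL²) = 7.600×10^-16 J and ΔE = (4² − 2²)E_1 = 9.120×10^-15 J.
f = ΔE/h = 9.120×10^-15/6.63×10^-34 = 1.38×10^19 Hz.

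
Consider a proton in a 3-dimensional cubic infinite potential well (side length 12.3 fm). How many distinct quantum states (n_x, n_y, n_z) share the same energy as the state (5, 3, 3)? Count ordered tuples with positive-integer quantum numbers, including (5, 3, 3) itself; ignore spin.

The level has n_x² + n_y² + n_z² = 43. The ordered positive-integer solutions are (3, 3, 5), (3, 5, 3), (5, 3, 3).
That gives 3 states.

degeneracy = 3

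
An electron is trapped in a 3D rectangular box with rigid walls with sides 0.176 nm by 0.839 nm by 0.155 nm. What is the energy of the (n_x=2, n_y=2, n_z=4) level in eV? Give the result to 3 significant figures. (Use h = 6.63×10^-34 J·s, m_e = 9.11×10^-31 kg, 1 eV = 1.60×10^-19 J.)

E = 302 eV

For a 3D rectangular well E = (h²/8m_e)·Σ n_i²/L_i² = (6.63×10^-34)²/(8·9.11×10^-31) · [2²/(0.176 nm)² + 2²/(0.839 nm)² + 4²/(0.155 nm)²].
Evaluating gives E = 4.830×10^-17 J = 302 eV.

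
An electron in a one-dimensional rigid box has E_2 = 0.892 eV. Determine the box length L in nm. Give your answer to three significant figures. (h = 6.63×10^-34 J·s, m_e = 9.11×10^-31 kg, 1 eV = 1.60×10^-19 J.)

L = 1.30 nm

From E_n = n²h²/(8m_eL²), L = n·h/√(8m_eE_n).
E_2 = 0.892 eV = 1.427×10^-19 J, so L = 2·6.63×10^-34/√(8·9.11×10^-31·1.427×10^-19) = 1.30×10^-9 m = 1.30 nm.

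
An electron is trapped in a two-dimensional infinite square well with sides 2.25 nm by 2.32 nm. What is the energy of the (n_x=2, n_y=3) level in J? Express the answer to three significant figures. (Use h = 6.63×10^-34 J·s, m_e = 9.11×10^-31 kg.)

E = 1.49×10^-19 J

For a 2D rectangular well E = (h²/8m_e)·Σ n_i²/L_i² = (6.63×10^-34)²/(8·9.11×10^-31) · [2²/(2.25 nm)² + 3²/(2.32 nm)²].
Evaluating gives E = 1.49×10^-19 J.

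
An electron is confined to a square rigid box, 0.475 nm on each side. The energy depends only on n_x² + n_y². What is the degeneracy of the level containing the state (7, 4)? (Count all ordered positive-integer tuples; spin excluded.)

The level has n_x² + n_y² = 65. The ordered positive-integer solutions are (1, 8), (4, 7), (7, 4), (8, 1).
That gives 4 states.

degeneracy = 4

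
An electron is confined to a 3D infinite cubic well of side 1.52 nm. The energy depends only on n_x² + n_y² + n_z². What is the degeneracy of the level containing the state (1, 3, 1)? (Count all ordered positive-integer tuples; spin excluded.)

degeneracy = 3

The level has n_x² + n_y² + n_z² = 11. The ordered positive-integer solutions are (1, 1, 3), (1, 3, 1), (3, 1, 1).
That gives 3 states.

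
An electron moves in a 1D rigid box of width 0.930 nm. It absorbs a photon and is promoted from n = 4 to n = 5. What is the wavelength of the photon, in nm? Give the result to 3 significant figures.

λ = 317 nm

E_1 = h²/(8m_eL²) = 6.966×10^-20 J, so ΔE = (5² − 4²)E_1 = 6.269×10^-19 J.
λ = hc/ΔE = (6.626×10^-34·2.998×10^8)/6.269×10^-19 = 3.17×10^-7 m = 317 nm.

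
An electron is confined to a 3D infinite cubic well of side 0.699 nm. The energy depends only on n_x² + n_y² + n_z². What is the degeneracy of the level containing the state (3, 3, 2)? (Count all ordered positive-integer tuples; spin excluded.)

The level has n_x² + n_y² + n_z² = 22. The ordered positive-integer solutions are (2, 3, 3), (3, 2, 3), (3, 3, 2).
That gives 3 states.

degeneracy = 3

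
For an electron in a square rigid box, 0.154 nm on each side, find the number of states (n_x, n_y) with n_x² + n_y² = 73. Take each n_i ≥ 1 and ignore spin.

The level has n_x² + n_y² = 73. The ordered positive-integer solutions are (3, 8), (8, 3).
That gives 2 states.

degeneracy = 2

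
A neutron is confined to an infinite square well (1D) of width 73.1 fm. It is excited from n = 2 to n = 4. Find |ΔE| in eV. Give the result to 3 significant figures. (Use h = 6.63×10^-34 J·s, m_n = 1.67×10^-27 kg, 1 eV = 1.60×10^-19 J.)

E_1 = h²/(8m_nL²) = 6.157×10^-15 J.
|ΔE| = |2² − 4²|·E_1 = 12·6.157×10^-15 J = 7.388×10^-14 J = 4.62×10^5 eV.

|ΔE| = 4.62×10^5 eV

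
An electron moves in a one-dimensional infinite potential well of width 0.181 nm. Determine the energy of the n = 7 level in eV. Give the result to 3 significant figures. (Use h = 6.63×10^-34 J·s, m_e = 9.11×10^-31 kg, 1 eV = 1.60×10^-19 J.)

E_7 = 564 eV

For an infinite well E_n = n²h²/(8m_eL²), so E_1 = h²/(8m_eL²) = (6.63×10^-34)²/(8·9.11×10^-31·(1.81×10^-10 m)²) = 1.841×10^-18 J.
Then E_7 = 7²·E_1 = 49·1.841×10^-18 J = 9.021×10^-17 J.
Converting, E_7 = 9.021×10^-17 J / (1.60×10^-19 J/eV) = 564 eV.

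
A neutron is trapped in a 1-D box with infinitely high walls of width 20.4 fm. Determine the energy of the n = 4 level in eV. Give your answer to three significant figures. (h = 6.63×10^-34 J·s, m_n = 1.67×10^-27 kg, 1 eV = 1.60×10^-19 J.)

For an infinite well E_n = n²h²/(8m_nL²), so E_1 = h²/(8m_nL²) = (6.63×10^-34)²/(8·1.67×10^-27·(2.04×10^-14 m)²) = 7.906×10^-14 J.
Then E_4 = 4²·E_1 = 16·7.906×10^-14 J = 1.265×10^-12 J.
Converting, E_4 = 1.265×10^-12 J / (1.60×10^-19 J/eV) = 7.91×10^6 eV.

E_4 = 7.91×10^6 eV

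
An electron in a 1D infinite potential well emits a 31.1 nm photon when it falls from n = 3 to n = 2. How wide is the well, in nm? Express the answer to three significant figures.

L = 0.217 nm

The photon carries ΔE = hc/λ = 6.626×10^-34·2.998×10^8/3.11×10^-8 m = 6.387×10^-18 J.
Since ΔE = (3² − 2²)E_1, E_1 = 1.277×10^-18 J, and L = h/√(8m_eE_1) = 2.17×10^-10 m = 0.217 nm.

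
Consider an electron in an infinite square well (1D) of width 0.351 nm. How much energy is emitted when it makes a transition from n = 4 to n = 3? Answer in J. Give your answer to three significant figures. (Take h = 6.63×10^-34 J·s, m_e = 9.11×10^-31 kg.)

|ΔE| = 3.43×10^-18 J

E_1 = h²/(8m_eL²) = 4.896×10^-19 J.
|ΔE| = |4² − 3²|·E_1 = 7·4.896×10^-19 J = 3.43×10^-18 J.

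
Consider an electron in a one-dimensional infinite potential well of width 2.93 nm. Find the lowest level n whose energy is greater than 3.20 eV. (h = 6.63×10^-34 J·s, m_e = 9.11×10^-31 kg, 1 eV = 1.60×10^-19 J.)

E_1 = h²/(8m_eL²) = 7.026×10^-21 J = 0.04391 eV.
Need n² > 3.20/0.04391 = 72.88, i.e. n > 8.537.
The smallest integer satisfying this is n = 9.

n = 9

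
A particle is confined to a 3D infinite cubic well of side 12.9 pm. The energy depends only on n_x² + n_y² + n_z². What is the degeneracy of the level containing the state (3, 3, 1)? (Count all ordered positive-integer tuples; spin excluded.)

The level has n_x² + n_y² + n_z² = 19. The ordered positive-integer solutions are (1, 3, 3), (3, 1, 3), (3, 3, 1).
That gives 3 states.

degeneracy = 3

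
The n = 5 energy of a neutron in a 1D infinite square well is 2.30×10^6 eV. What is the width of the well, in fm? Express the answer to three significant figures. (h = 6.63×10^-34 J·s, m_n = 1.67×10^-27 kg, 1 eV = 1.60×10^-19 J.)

From E_n = n²h²/(8m_nL²), L = n·h/√(8m_nE_n).
E_5 = 2.30×10^6 eV = 3.680×10^-13 J, so L = 5·6.63×10^-34/√(8·1.67×10^-27·3.680×10^-13) = 4.73×10^-14 m = 47.3 fm.

L = 47.3 fm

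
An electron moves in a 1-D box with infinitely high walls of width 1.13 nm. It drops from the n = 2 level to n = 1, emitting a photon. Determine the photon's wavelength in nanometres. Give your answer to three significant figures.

λ = 1.40×10^3 nm

E_1 = h²/(8m_eL²) = 4.718×10^-20 J, so ΔE = (2² − 1²)E_1 = 1.415×10^-19 J.
λ = hc/ΔE = (6.626×10^-34·2.998×10^8)/1.415×10^-19 = 1.40×10^-6 m = 1.40×10^3 nm.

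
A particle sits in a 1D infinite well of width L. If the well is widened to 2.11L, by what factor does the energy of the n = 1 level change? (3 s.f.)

E_n ∝ 1/L², so the energy scales by 1/2.11² = 0.225.

0.225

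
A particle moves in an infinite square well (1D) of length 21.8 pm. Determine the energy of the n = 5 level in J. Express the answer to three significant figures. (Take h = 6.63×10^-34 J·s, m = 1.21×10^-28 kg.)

E_5 = 2.39×10^-17 J

For an infinite well E_n = n²h²/(8mL²), so E_1 = h²/(8mL²) = (6.63×10^-34)²/(8·1.21×10^-28·(2.18×10^-11 m)²) = 9.555×10^-19 J.
Then E_5 = 5²·E_1 = 25·9.555×10^-19 J = 2.39×10^-17 J.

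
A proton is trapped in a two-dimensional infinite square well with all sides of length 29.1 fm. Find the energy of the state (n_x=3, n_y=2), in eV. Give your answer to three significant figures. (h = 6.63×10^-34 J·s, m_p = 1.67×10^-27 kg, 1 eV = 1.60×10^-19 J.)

E = 3.16×10^6 eV

For a 2D rectangular well E = (h²/8m_p)·Σ n_i²/L_i² = (6.63×10^-34)²/(8·1.67×10^-27) · [3²/(29.1 fm)² + 2²/(29.1 fm)²].
Evaluating gives E = 5.051×10^-13 J = 3.16×10^6 eV.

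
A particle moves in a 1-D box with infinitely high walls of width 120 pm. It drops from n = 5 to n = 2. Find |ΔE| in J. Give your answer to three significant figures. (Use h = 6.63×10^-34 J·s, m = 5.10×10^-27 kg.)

|ΔE| = 1.57×10^-20 J

E_1 = h²/(8mL²) = 7.482×10^-22 J.
|ΔE| = |5² − 2²|·E_1 = 21·7.482×10^-22 J = 1.57×10^-20 J.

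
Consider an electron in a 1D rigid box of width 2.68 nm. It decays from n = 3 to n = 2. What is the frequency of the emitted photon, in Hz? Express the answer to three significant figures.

f = 6.33×10^13 Hz

E_1 = h²/(8m_eL²) = 8.388×10^-21 J and ΔE = (3² − 2²)E_1 = 4.194×10^-20 J.
f = ΔE/h = 4.194×10^-20/6.626×10^-34 = 6.33×10^13 Hz.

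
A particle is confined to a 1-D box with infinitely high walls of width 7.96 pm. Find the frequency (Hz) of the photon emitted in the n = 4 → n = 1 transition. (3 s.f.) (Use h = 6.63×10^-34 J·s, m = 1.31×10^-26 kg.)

f = 1.50×10^15 Hz

E_1 = h²/(8mL²) = 6.620×10^-20 J and ΔE = (4² − 1²)E_1 = 9.930×10^-19 J.
f = ΔE/h = 9.930×10^-19/6.63×10^-34 = 1.50×10^15 Hz.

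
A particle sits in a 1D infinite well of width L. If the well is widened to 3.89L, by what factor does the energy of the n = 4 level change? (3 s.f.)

E_n ∝ 1/L², so the energy scales by 1/3.89² = 0.0661.

0.0661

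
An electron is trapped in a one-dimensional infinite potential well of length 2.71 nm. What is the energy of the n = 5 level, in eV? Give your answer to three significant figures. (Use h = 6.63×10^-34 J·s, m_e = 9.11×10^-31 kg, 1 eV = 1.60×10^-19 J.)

For an infinite well E_n = n²h²/(8m_eL²), so E_1 = h²/(8m_eL²) = (6.63×10^-34)²/(8·9.11×10^-31·(2.71×10^-9 m)²) = 8.213×10^-21 J.
Then E_5 = 5²·E_1 = 25·8.213×10^-21 J = 2.053×10^-19 J.
Converting, E_5 = 2.053×10^-19 J / (1.60×10^-19 J/eV) = 1.28 eV.

E_5 = 1.28 eV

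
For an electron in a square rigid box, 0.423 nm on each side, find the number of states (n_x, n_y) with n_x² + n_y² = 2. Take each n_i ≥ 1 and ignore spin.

degeneracy = 1

The level has n_x² + n_y² = 2. The ordered positive-integer solutions are (1, 1).
That gives 1 state.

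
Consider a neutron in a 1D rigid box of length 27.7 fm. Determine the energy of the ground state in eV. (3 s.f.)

E_1 = 2.67×10^5 eV

For an infinite well E_n = n²h²/(8m_nL²), so E_1 = h²/(8m_nL²) = (6.626×10^-34)²/(8·1.675×10^-27·(2.77×10^-14 m)²) = 4.270×10^-14 J.
Converting, E_1 = 4.270×10^-14 J / (1.602×10^-19 J/eV) = 2.67×10^5 eV.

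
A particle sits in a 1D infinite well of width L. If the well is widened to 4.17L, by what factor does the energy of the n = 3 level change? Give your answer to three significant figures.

0.0575

E_n ∝ 1/L², so the energy scales by 1/4.17² = 0.0575.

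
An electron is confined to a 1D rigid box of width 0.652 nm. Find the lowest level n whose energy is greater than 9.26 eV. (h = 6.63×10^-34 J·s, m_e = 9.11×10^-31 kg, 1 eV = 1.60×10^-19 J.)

E_1 = h²/(8m_eL²) = 1.419×10^-19 J = 0.8869 eV.
Need n² > 9.26/0.8869 = 10.44, i.e. n > 3.231.
The smallest integer satisfying this is n = 4.

n = 4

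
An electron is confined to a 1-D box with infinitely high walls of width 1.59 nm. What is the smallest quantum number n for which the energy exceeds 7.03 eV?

E_1 = h²/(8m_eL²) = 2.383×10^-20 J = 0.1488 eV.
Need n² > 7.03/0.1488 = 47.24, i.e. n > 6.873.
The smallest integer satisfying this is n = 7.

n = 7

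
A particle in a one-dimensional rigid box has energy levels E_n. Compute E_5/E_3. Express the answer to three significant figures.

E_n ∝ n², so E_5/E_3 = 5²/3² = 25/9 = 2.78.

2.78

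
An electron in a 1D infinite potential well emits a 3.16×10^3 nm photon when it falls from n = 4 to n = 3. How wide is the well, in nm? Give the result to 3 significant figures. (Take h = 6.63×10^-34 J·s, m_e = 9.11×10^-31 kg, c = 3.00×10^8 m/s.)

L = 2.59 nm

The photon carries ΔE = hc/λ = 6.63×10^-34·3.00×10^8/3.16×10^-6 m = 6.294×10^-20 J.
Since ΔE = (4² − 3²)E_1, E_1 = 8.991×10^-21 J, and L = h/√(8m_eE_1) = 2.59×10^-9 m = 2.59 nm.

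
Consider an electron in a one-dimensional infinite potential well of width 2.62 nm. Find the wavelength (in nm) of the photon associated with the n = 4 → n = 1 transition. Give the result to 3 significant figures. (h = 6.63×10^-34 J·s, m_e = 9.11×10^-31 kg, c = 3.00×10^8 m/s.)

E_1 = h²/(8m_eL²) = 8.787×10^-21 J, so ΔE = (4² − 1²)E_1 = 1.318×10^-19 J.
λ = hc/ΔE = (6.63×10^-34·3.00×10^8)/1.318×10^-19 = 1.51×10^-6 m = 1.51×10^3 nm.

λ = 1.51×10^3 nm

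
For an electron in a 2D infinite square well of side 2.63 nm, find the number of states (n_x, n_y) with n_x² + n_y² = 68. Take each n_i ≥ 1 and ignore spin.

degeneracy = 2

The level has n_x² + n_y² = 68. The ordered positive-integer solutions are (2, 8), (8, 2).
That gives 2 states.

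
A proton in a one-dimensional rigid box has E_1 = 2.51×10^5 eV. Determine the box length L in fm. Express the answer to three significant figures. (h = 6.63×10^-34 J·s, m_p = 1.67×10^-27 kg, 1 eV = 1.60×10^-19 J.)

From E_n = n²h²/(8m_pL²), L = n·h/√(8m_pE_n).
E_1 = 2.51×10^5 eV = 4.016×10^-14 J, so L = 1·6.63×10^-34/√(8·1.67×10^-27·4.016×10^-14) = 2.86×10^-14 m = 28.6 fm.

L = 28.6 fm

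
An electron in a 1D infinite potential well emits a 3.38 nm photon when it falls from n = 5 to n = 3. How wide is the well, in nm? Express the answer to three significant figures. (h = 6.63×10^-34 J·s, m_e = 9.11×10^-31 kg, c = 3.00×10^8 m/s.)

The photon carries ΔE = hc/λ = 6.63×10^-34·3.00×10^8/3.38×10^-9 m = 5.885×10^-17 J.
Since ΔE = (5² − 3²)E_1, E_1 = 3.678×10^-18 J, and L = h/√(8m_eE_1) = 1.28×10^-10 m = 0.128 nm.

L = 0.128 nm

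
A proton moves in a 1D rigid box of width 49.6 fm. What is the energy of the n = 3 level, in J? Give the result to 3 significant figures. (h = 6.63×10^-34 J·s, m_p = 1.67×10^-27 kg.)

E_3 = 1.20×10^-13 J

For an infinite well E_n = n²h²/(8m_pL²), so E_1 = h²/(8m_pL²) = (6.63×10^-34)²/(8·1.67×10^-27·(4.96×10^-14 m)²) = 1.337×10^-14 J.
Then E_3 = 3²·E_1 = 9·1.337×10^-14 J = 1.20×10^-13 J.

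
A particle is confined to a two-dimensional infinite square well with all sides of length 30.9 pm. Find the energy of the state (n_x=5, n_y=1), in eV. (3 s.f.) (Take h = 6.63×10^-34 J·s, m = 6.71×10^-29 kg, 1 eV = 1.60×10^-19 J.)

E = 139 eV

For a 2D rectangular well E = (h²/8m)·Σ n_i²/L_i² = (6.63×10^-34)²/(8·6.71×10^-29) · [5²/(30.9 pm)² + 1²/(30.9 pm)²].
Evaluating gives E = 2.230×10^-17 J = 139 eV.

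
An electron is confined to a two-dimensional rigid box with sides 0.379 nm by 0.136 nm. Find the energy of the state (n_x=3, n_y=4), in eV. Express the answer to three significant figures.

E = 349 eV

For a 2D rectangular well E = (h²/8m_e)·Σ n_i²/L_i² = (6.626×10^-34)²/(8·9.109×10^-31) · [3²/(0.379 nm)² + 4²/(0.136 nm)²].
Evaluating gives E = 5.589×10^-17 J = 349 eV.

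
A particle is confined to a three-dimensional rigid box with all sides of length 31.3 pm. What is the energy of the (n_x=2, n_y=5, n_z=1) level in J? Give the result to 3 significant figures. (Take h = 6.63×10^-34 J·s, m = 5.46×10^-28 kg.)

E = 3.08×10^-18 J

For a 3D rectangular well E = (h²/8m)·Σ n_i²/L_i² = (6.63×10^-34)²/(8·5.46×10^-28) · [2²/(31.3 pm)² + 5²/(31.3 pm)² + 1²/(31.3 pm)²].
Evaluating gives E = 3.08×10^-18 J.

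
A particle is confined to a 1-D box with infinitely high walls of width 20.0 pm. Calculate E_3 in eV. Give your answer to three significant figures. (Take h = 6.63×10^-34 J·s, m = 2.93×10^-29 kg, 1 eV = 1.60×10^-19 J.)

E_3 = 264 eV

For an infinite well E_n = n²h²/(8mL²), so E_1 = h²/(8mL²) = (6.63×10^-34)²/(8·2.93×10^-29·(2.00×10^-11 m)²) = 4.688×10^-18 J.
Then E_3 = 3²·E_1 = 9·4.688×10^-18 J = 4.219×10^-17 J.
Converting, E_3 = 4.219×10^-17 J / (1.60×10^-19 J/eV) = 264 eV.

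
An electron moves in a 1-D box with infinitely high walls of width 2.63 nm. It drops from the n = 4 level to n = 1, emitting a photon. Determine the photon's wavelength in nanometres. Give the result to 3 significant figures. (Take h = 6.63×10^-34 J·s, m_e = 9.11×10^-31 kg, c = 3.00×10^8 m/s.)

λ = 1.52×10^3 nm

E_1 = h²/(8m_eL²) = 8.720×10^-21 J, so ΔE = (4² − 1²)E_1 = 1.308×10^-19 J.
λ = hc/ΔE = (6.63×10^-34·3.00×10^8)/1.308×10^-19 = 1.52×10^-6 m = 1.52×10^3 nm.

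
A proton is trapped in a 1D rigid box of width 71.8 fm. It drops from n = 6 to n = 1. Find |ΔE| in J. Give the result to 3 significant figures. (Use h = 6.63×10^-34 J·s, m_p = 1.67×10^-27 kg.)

E_1 = h²/(8m_pL²) = 6.382×10^-15 J.
|ΔE| = |6² − 1²|·E_1 = 35·6.382×10^-15 J = 2.23×10^-13 J.

|ΔE| = 2.23×10^-13 J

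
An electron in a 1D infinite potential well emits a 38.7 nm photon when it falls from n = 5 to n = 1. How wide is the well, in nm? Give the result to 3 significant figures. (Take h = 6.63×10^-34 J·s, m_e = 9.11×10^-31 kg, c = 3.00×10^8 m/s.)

The photon carries ΔE = hc/λ = 6.63×10^-34·3.00×10^8/3.87×10^-8 m = 5.140×10^-18 J.
Since ΔE = (5² − 1²)E_1, E_1 = 2.142×10^-19 J, and L = h/√(8m_eE_1) = 5.31×10^-10 m = 0.531 nm.

L = 0.531 nm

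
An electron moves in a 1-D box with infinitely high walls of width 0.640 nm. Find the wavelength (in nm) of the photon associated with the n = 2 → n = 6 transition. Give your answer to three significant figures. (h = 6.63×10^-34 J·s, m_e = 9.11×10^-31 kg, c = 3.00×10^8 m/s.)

λ = 42.2 nm

E_1 = h²/(8m_eL²) = 1.473×10^-19 J, so ΔE = (6² − 2²)E_1 = 4.714×10^-18 J.
λ = hc/ΔE = (6.63×10^-34·3.00×10^8)/4.714×10^-18 = 4.22×10^-8 m = 42.2 nm.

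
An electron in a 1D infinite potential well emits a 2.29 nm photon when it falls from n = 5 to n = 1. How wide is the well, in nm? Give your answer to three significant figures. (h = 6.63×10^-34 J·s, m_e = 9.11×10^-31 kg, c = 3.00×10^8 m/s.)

The photon carries ΔE = hc/λ = 6.63×10^-34·3.00×10^8/2.29×10^-9 m = 8.686×10^-17 J.
Since ΔE = (5² − 1²)E_1, E_1 = 3.619×10^-18 J, and L = h/√(8m_eE_1) = 1.29×10^-10 m = 0.129 nm.

L = 0.129 nm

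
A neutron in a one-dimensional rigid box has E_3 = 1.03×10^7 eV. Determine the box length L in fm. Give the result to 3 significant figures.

From E_n = n²h²/(8m_nL²), L = n·h/√(8m_nE_n).
E_3 = 1.03×10^7 eV = 1.650×10^-12 J, so L = 3·6.626×10^-34/√(8·1.675×10^-27·1.650×10^-12) = 1.34×10^-14 m = 13.4 fm.

L = 13.4 fm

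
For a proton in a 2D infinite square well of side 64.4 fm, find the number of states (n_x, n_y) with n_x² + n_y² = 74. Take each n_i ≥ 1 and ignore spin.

The level has n_x² + n_y² = 74. The ordered positive-integer solutions are (5, 7), (7, 5).
That gives 2 states.

degeneracy = 2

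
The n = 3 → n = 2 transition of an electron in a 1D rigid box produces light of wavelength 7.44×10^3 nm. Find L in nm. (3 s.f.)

The photon carries ΔE = hc/λ = 6.626×10^-34·2.998×10^8/7.44×10^-6 m = 2.670×10^-20 J.
Since ΔE = (3² − 2²)E_1, E_1 = 5.340×10^-21 J, and L = h/√(8m_eE_1) = 3.36×10^-9 m = 3.36 nm.

L = 3.36 nm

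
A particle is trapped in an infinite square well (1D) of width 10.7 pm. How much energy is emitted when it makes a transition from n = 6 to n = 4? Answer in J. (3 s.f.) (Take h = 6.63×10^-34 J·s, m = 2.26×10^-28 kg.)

|ΔE| = 4.25×10^-17 J

E_1 = h²/(8mL²) = 2.124×10^-18 J.
|ΔE| = |6² − 4²|·E_1 = 20·2.124×10^-18 J = 4.25×10^-17 J.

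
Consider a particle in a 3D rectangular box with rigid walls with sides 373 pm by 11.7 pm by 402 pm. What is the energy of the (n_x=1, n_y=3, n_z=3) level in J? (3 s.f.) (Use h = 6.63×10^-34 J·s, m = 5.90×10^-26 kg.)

For a 3D rectangular well E = (h²/8m)·Σ n_i²/L_i² = (6.63×10^-34)²/(8·5.90×10^-26) · [1²/(373 pm)² + 3²/(11.7 pm)² + 3²/(402 pm)²].
Evaluating gives E = 6.13×10^-20 J.

E = 6.13×10^-20 J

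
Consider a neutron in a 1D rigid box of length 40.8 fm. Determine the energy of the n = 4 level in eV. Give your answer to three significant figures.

E_4 = 1.97×10^6 eV

For an infinite well E_n = n²h²/(8m_nL²), so E_1 = h²/(8m_nL²) = (6.626×10^-34)²/(8·1.675×10^-27·(4.08×10^-14 m)²) = 1.968×10^-14 J.
Then E_4 = 4²·E_1 = 16·1.968×10^-14 J = 3.149×10^-13 J.
Converting, E_4 = 3.149×10^-13 J / (1.602×10^-19 J/eV) = 1.97×10^6 eV.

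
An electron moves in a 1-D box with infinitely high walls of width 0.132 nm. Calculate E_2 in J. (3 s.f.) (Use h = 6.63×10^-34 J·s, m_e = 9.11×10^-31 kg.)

For an infinite well E_n = n²h²/(8m_eL²), so E_1 = h²/(8m_eL²) = (6.63×10^-34)²/(8·9.11×10^-31·(1.32×10^-10 m)²) = 3.462×10^-18 J.
Then E_2 = 2²·E_1 = 4·3.462×10^-18 J = 1.38×10^-17 J.

E_2 = 1.38×10^-17 J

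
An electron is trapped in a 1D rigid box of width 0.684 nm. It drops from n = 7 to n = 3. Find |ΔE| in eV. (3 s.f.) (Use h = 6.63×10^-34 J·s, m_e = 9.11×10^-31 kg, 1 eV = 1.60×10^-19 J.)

E_1 = h²/(8m_eL²) = 1.289×10^-19 J.
|ΔE| = |7² − 3²|·E_1 = 40·1.289×10^-19 J = 5.156×10^-18 J = 32.2 eV.

|ΔE| = 32.2 eV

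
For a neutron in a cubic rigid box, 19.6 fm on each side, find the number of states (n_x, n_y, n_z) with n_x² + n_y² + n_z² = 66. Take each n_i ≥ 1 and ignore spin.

The level has n_x² + n_y² + n_z² = 66. The ordered positive-integer solutions are (1, 1, 8), (1, 4, 7), (1, 7, 4), (1, 8, 1), (4, 1, 7), (4, 5, 5), (4, 7, 1), (5, 4, 5), (5, 5, 4), (7, 1, 4), (7, 4, 1), (8, 1, 1).
That gives 12 states.

degeneracy = 12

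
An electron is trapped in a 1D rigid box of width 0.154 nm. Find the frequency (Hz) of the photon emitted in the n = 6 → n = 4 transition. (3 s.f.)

f = 7.67×10^16 Hz

E_1 = h²/(8m_eL²) = 2.540×10^-18 J and ΔE = (6² − 4²)E_1 = 5.080×10^-17 J.
f = ΔE/h = 5.080×10^-17/6.626×10^-34 = 7.67×10^16 Hz.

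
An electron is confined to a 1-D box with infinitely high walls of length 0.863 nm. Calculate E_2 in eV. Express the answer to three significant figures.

E_2 = 2.02 eV

For an infinite well E_n = n²h²/(8m_eL²), so E_1 = h²/(8m_eL²) = (6.626×10^-34)²/(8·9.109×10^-31·(8.63×10^-10 m)²) = 8.089×10^-20 J.
Then E_2 = 2²·E_1 = 4·8.089×10^-20 J = 3.236×10^-19 J.
Converting, E_2 = 3.236×10^-19 J / (1.602×10^-19 J/eV) = 2.02 eV.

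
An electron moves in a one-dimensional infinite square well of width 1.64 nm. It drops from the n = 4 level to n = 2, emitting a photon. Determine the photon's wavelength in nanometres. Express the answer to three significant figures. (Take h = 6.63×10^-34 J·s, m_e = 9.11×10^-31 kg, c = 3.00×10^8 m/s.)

λ = 739 nm

E_1 = h²/(8m_eL²) = 2.242×10^-20 J, so ΔE = (4² − 2²)E_1 = 2.690×10^-19 J.
λ = hc/ΔE = (6.63×10^-34·3.00×10^8)/2.690×10^-19 = 7.39×10^-7 m = 739 nm.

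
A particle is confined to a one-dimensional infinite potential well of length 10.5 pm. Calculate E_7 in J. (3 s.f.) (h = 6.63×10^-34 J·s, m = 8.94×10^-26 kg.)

E_7 = 2.73×10^-19 J

For an infinite well E_n = n²h²/(8mL²), so E_1 = h²/(8mL²) = (6.63×10^-34)²/(8·8.94×10^-26·(1.05×10^-11 m)²) = 5.575×10^-21 J.
Then E_7 = 7²·E_1 = 49·5.575×10^-21 J = 2.73×10^-19 J.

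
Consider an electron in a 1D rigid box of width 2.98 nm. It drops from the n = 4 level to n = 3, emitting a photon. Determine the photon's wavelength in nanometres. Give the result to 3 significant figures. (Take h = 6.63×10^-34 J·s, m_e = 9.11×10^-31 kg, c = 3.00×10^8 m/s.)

E_1 = h²/(8m_eL²) = 6.792×10^-21 J, so ΔE = (4² − 3²)E_1 = 4.754×10^-20 J.
λ = hc/ΔE = (6.63×10^-34·3.00×10^8)/4.754×10^-20 = 4.18×10^-6 m = 4.18×10^3 nm.

λ = 4.18×10^3 nm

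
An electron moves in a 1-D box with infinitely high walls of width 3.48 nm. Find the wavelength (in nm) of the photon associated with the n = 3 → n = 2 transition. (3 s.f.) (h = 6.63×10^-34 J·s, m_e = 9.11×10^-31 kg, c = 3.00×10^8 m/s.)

λ = 7.99×10^3 nm

E_1 = h²/(8m_eL²) = 4.980×10^-21 J, so ΔE = (3² − 2²)E_1 = 2.490×10^-20 J.
λ = hc/ΔE = (6.63×10^-34·3.00×10^8)/2.490×10^-20 = 7.99×10^-6 m = 7.99×10^3 nm.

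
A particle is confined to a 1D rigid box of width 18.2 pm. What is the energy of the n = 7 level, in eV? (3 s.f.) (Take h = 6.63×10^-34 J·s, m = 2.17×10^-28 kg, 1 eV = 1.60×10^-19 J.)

E_7 = 234 eV

For an infinite well E_n = n²h²/(8mL²), so E_1 = h²/(8mL²) = (6.63×10^-34)²/(8·2.17×10^-28·(1.82×10^-11 m)²) = 7.644×10^-19 J.
Then E_7 = 7²·E_1 = 49·7.644×10^-19 J = 3.746×10^-17 J.
Converting, E_7 = 3.746×10^-17 J / (1.60×10^-19 J/eV) = 234 eV.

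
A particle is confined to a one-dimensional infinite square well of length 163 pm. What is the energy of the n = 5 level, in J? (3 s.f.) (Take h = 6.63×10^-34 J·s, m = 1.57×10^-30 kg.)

For an infinite well E_n = n²h²/(8mL²), so E_1 = h²/(8mL²) = (6.63×10^-34)²/(8·1.57×10^-30·(1.63×10^-10 m)²) = 1.317×10^-18 J.
Then E_5 = 5²·E_1 = 25·1.317×10^-18 J = 3.29×10^-17 J.

E_5 = 3.29×10^-17 J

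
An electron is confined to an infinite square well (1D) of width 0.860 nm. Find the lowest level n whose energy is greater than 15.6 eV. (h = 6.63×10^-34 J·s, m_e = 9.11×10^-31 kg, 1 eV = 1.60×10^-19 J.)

E_1 = h²/(8m_eL²) = 8.155×10^-20 J = 0.5097 eV.
Need n² > 15.6/0.5097 = 30.61, i.e. n > 5.533.
The smallest integer satisfying this is n = 6.

n = 6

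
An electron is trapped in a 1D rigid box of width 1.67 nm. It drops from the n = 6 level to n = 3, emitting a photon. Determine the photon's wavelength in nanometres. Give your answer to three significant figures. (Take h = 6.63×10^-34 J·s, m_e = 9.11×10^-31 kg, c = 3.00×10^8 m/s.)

E_1 = h²/(8m_eL²) = 2.163×10^-20 J, so ΔE = (6² − 3²)E_1 = 5.840×10^-19 J.
λ = hc/ΔE = (6.63×10^-34·3.00×10^8)/5.840×10^-19 = 3.41×10^-7 m = 341 nm.

λ = 341 nm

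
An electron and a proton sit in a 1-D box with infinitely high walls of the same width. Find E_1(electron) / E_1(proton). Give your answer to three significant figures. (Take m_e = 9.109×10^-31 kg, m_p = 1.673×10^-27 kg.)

1.84×10^3

E_n ∝ 1/m at fixed n and L, so the ratio is m_p/m_e = 1.673×10^-27/9.109×10^-31 = 1.84×10^3.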